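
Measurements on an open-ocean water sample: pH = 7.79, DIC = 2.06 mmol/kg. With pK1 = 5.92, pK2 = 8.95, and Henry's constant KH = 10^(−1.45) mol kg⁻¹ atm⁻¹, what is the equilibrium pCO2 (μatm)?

α₀ = 1 / (1 + K1/[H⁺] + K1K2/[H⁺]²) = 1 / (1 + 10^+1.87 + 10^+0.71)
   = 1 / (1 + 74.131 + 5.1286) = 1/80.260 = 0.01246
[CO2*] = α₀ × DIC = 0.01246 × 2.06 = 0.02567 mmol/kg
pCO2 = [CO2*]/KH = 2.567×10^-5 / 3.548×10^-2 = 723 μatm

pCO2 = 723 μatm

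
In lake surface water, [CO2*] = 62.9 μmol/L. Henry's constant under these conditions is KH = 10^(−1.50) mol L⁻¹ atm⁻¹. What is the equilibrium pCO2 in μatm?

KH = 10^(−1.50) = 3.162×10^-2 mol L⁻¹ atm⁻¹
pCO2 = [CO2*]/KH = 62.9×10^-6 / 3.162×10^-2 = 1.99×10^-3 atm = 1990 μatm

pCO2 = 1990 μatm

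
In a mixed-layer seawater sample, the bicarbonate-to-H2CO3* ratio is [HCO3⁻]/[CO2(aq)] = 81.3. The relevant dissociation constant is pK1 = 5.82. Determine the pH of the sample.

From K1 = [H⁺][HCO3⁻]/[CO2(aq)]:  pH = pK1 + log₁₀([HCO3⁻]/[CO2(aq)])
log₁₀(81.3) = +1.910
pH = 5.82 + (+1.910) = 7.73

pH = 7.73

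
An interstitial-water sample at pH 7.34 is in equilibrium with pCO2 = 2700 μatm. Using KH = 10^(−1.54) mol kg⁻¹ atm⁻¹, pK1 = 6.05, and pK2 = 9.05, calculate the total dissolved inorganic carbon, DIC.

[CO2*] = KH · pCO2 = 10^(−1.54) × 2700×10^-6 = 7.787×10^-5 mol/kg
α₀ = 1/(1 + K1/[H⁺] + K1K2/[H⁺]²) = 1/(1 + 10^+1.29 + 10^-0.42) = 0.04790
DIC = [CO2*]/α₀ = 7.787×10^-5 / 0.04790 = 1.63 mmol/kg

DIC = 1.63 mmol/kg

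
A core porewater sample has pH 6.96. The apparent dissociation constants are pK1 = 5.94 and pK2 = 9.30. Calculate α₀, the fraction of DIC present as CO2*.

α₀ = 0.0868

α₀ = 1 / (1 + K1/[H⁺] + K1K2/[H⁺]²) = 1 / (1 + 10^+1.02 + 10^-1.32)
   = 1 / (1 + 10.471 + 0.047863) = 1/11.519 = 0.08681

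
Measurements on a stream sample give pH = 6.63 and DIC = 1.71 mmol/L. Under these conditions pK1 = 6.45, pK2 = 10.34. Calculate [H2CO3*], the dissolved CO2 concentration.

α₀ = 1 / (1 + K1/[H⁺] + K1K2/[H⁺]²) = 1 / (1 + 10^+0.18 + 10^-3.53)
   = 1 / (1 + 1.5136 + 0.00029512) = 1/2.5139 = 0.3978
[CO2*] = α₀ × DIC = 0.3978 × 1.71 = 0.680 mmol/L

[CO2*] = 0.680 mmol/L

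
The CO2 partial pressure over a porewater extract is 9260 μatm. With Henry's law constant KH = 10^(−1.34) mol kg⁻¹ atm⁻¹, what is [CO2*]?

[CO2*] = 423 μmol/kg

KH = 10^(−1.34) = 4.571×10^-2 mol kg⁻¹ atm⁻¹
[CO2*] = KH · pCO2 = 4.571×10^-2 × 9260×10^-6 atm = 4.23×10^-4 mol/kg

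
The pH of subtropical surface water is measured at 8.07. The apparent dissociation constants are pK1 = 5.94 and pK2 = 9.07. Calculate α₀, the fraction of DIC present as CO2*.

α₀ = 0.00669

α₀ = 1 / (1 + K1/[H⁺] + K1K2/[H⁺]²) = 1 / (1 + 10^+2.13 + 10^+1.13)
   = 1 / (1 + 134.90 + 13.490) = 1/149.39 = 0.006694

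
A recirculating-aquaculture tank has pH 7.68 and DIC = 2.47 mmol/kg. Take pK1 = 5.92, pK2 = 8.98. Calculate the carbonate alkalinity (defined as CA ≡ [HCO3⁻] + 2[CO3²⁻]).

CA = 2.55 mmol/kg

CA = [HCO3⁻] + 2[CO3²⁻] = (α₁ + 2α₂)·DIC
At pH 7.68: [H⁺]/K1 = 10^-1.76 = 0.017378, K2/[H⁺] = 10^-1.30 = 0.050119
α₁ = 1/(1 + 0.017378 + 0.050119) = 1/1.0675 = 0.9368; α₂ = α₁·K2/[H⁺] = 0.04695
α₁ + 2α₂ = 1.0307
CA = 1.0307 × 2.47 = 2.55 mmol/kg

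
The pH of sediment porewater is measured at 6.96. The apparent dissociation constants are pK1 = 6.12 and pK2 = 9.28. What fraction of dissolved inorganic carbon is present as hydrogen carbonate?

α₁ = 1 / (1 + [H⁺]/K1 + K2/[H⁺]) = 1 / (1 + 10^-0.84 + 10^-2.32)
   = 1 / (1 + 0.14454 + 0.0047863) = 1/1.1493 = 0.8701

α₁ = 0.870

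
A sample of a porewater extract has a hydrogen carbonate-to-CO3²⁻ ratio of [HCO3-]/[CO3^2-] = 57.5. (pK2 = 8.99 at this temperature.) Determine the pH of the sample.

From K2 = [H⁺][CO3^2-]/[HCO3-]:  pH = pK2 − log₁₀([HCO3-]/[CO3^2-])
log₁₀(57.5) = +1.760
pH = 8.99 − (+1.760) = 7.23

pH = 7.23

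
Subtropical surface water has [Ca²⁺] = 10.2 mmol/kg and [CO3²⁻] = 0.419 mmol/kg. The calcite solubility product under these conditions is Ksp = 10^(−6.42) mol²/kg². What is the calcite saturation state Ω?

Ω = 11.2

Ksp = 10^(−6.42) = 3.802×10^-7
Ω = [Ca²⁺][CO3²⁻]/Ksp = (10.2×10^-3)(0.419×10^-3) / 3.802×10^-7 = 11.2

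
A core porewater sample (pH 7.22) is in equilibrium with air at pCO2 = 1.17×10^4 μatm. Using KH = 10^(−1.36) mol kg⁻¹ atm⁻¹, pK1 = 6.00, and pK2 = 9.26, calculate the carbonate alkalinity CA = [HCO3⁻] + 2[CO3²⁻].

[CO2*] = KH · pCO2 = 10^(−1.36) × 1.17×10^4×10^-6 = 5.107×10^-4 mol/kg
α₀ = 1/(1 + K1/[H⁺] + K1K2/[H⁺]²) = 1/(1 + 10^+1.22 + 10^-0.82) = 0.05635
DIC = [CO2*]/α₀ = 5.107×10^-4 / 0.05635 = 9.064 mmol/kg
CA = (α₁ + 2α₂)·DIC = (0.9351 + 2×0.008528) × 9.064 = 8.63 mmol/kg

CA = 8.63 mmol/kg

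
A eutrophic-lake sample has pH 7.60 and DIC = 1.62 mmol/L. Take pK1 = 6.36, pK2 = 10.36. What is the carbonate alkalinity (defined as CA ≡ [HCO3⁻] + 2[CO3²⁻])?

CA = 1.53 mmol/L

CA = [HCO3⁻] + 2[CO3²⁻] = (α₁ + 2α₂)·DIC
At pH 7.60: [H⁺]/K1 = 10^-1.24 = 0.057544, K2/[H⁺] = 10^-2.76 = 0.0017378
α₁ = 1/(1 + 0.057544 + 0.0017378) = 1/1.0593 = 0.9440; α₂ = α₁·K2/[H⁺] = 0.001641
α₁ + 2α₂ = 0.9473
CA = 0.9473 × 1.62 = 1.53 mmol/L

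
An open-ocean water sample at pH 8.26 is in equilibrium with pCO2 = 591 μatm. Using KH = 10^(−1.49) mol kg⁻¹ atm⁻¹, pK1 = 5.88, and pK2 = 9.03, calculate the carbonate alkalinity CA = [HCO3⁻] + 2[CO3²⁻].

CA = 6.15 mmol/kg

[CO2*] = KH · pCO2 = 10^(−1.49) × 591×10^-6 = 1.912×10^-5 mol/kg
α₀ = 1/(1 + K1/[H⁺] + K1K2/[H⁺]²) = 1/(1 + 10^+2.38 + 10^+1.61) = 0.003551
DIC = [CO2*]/α₀ = 1.912×10^-5 / 0.003551 = 5.386 mmol/kg
CA = (α₁ + 2α₂)·DIC = (0.8518 + 2×0.1447) × 5.386 = 6.15 mmol/kg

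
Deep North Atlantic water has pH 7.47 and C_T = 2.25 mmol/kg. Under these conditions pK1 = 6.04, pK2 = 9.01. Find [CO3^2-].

[CO3²⁻] = 0.0609 mmol/kg

α₂ = 1 / (1 + [H⁺]/K2 + [H⁺]²/(K1K2)) = 1 / (1 + 10^+1.54 + 10^+0.11)
   = 1 / (1 + 34.674 + 1.2882) = 1/36.962 = 0.02705
[CO3²⁻] = α₂ × DIC = 0.02705 × 2.25 = 0.0609 mmol/kg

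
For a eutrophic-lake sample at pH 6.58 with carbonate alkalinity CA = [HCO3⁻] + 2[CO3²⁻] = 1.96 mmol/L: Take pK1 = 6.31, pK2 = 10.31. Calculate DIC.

DIC = 3.01 mmol/L

CA = [HCO3⁻] + 2[CO3²⁻] = (α₁ + 2α₂)·DIC
At pH 6.58: [H⁺]/K1 = 10^-0.27 = 0.53703, K2/[H⁺] = 10^-3.73 = 0.00018621
α₁ = 1/(1 + 0.53703 + 0.00018621) = 1/1.5372 = 0.6505; α₂ = α₁·K2/[H⁺] = 0.0001211
α₁ + 2α₂ = 0.6508
DIC = CA / (α₁ + 2α₂) = 1.96 / 0.6508 = 3.01 mmol/L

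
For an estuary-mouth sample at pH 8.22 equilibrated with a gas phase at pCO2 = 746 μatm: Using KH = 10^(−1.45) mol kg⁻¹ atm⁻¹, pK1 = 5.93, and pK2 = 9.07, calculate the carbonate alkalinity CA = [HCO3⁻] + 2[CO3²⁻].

CA = 6.62 mmol/kg

[CO2*] = KH · pCO2 = 10^(−1.45) × 746×10^-6 = 2.647×10^-5 mol/kg
α₀ = 1/(1 + K1/[H⁺] + K1K2/[H⁺]²) = 1/(1 + 10^+2.29 + 10^+1.44) = 0.004474
DIC = [CO2*]/α₀ = 2.647×10^-5 / 0.004474 = 5.917 mmol/kg
CA = (α₁ + 2α₂)·DIC = (0.8723 + 2×0.1232) × 5.917 = 6.62 mmol/kg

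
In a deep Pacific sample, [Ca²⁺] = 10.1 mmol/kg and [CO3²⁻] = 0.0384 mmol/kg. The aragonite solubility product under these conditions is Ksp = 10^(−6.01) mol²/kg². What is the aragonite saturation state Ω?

Ω = 0.397

Ksp = 10^(−6.01) = 9.772×10^-7
Ω = [Ca²⁺][CO3²⁻]/Ksp = (10.1×10^-3)(0.0384×10^-3) / 9.772×10^-7 = 0.397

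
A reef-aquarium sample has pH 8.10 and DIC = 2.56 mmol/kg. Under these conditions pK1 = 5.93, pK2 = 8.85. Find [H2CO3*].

[CO2*] = 14.6 μmol/kg

α₀ = 1 / (1 + K1/[H⁺] + K1K2/[H⁺]²) = 1 / (1 + 10^+2.17 + 10^+1.42)
   = 1 / (1 + 147.91 + 26.303) = 1/175.21 = 0.005707
[CO2*] = α₀ × DIC = 0.005707 × 2.56 = 0.0146 mmol/kg = 14.6 μmol/kg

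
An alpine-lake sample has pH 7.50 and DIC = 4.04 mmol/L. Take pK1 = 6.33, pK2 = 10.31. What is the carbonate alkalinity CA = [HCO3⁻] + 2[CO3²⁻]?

CA = [HCO3⁻] + 2[CO3²⁻] = (α₁ + 2α₂)·DIC
At pH 7.50: [H⁺]/K1 = 10^-1.17 = 0.067608, K2/[H⁺] = 10^-2.81 = 0.0015488
α₁ = 1/(1 + 0.067608 + 0.0015488) = 1/1.0692 = 0.9353; α₂ = α₁·K2/[H⁺] = 0.001449
α₁ + 2α₂ = 0.9382
CA = 0.9382 × 4.04 = 3.79 mmol/L

CA = 3.79 mmol/L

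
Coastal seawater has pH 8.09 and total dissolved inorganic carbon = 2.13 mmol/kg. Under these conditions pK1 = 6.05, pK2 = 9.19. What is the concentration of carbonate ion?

[CO3²⁻] = 0.155 mmol/kg

α₂ = 1 / (1 + [H⁺]/K2 + [H⁺]²/(K1K2)) = 1 / (1 + 10^+1.10 + 10^-0.94)
   = 1 / (1 + 12.589 + 0.11482) = 1/13.704 = 0.07297
[CO3²⁻] = α₂ × DIC = 0.07297 × 2.13 = 0.155 mmol/kg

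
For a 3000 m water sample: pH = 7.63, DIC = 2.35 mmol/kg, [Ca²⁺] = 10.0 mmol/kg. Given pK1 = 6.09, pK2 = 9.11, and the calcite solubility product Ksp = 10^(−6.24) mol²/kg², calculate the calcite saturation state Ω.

Ω = 1.27

α₂ = 1 / (1 + [H⁺]/K2 + [H⁺]²/(K1K2)) = 1 / (1 + 10^+1.48 + 10^-0.06)
   = 1 / (1 + 30.200 + 0.87096) = 1/32.070 = 0.03118
[CO3²⁻] = α₂ × DIC = 0.03118 × 2.35 = 0.07328 mmol/kg
Ksp = 10^(−6.24) = 5.754×10^-7
Ω = [Ca²⁺][CO3²⁻]/Ksp = (10.0×10^-3)(7.328×10^-5) / 5.754×10^-7 = 1.27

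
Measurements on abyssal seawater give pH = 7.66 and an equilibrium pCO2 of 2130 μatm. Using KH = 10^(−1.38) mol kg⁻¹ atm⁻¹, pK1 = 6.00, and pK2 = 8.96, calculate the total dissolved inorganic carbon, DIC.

DIC = 4.35 mmol/kg

[CO2*] = KH · pCO2 = 10^(−1.38) × 2130×10^-6 = 8.879×10^-5 mol/kg
α₀ = 1/(1 + K1/[H⁺] + K1K2/[H⁺]²) = 1/(1 + 10^+1.66 + 10^+0.36) = 0.02041
DIC = [CO2*]/α₀ = 8.879×10^-5 / 0.02041 = 4.35 mmol/kg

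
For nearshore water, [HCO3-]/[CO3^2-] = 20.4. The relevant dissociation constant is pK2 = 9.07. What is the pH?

From K2 = [H⁺][CO3^2-]/[HCO3-]:  pH = pK2 − log₁₀([HCO3-]/[CO3^2-])
log₁₀(20.4) = +1.310
pH = 9.07 − (+1.310) = 7.76

pH = 7.76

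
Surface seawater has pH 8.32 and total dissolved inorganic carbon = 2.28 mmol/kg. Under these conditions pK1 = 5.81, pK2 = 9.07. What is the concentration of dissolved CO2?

[CO2*] = 5.97 μmol/kg

α₀ = 1 / (1 + K1/[H⁺] + K1K2/[H⁺]²) = 1 / (1 + 10^+2.51 + 10^+1.76)
   = 1 / (1 + 323.59 + 57.544) = 1/382.14 = 0.002617
[CO2*] = α₀ × DIC = 0.002617 × 2.28 = 0.00597 mmol/kg = 5.97 μmol/kg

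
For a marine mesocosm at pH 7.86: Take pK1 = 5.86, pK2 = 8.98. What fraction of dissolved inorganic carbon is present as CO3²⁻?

α₂ = 1 / (1 + [H⁺]/K2 + [H⁺]²/(K1K2)) = 1 / (1 + 10^+1.12 + 10^-0.88)
   = 1 / (1 + 13.183 + 0.13183) = 1/14.314 = 0.06986

α₂ = 0.0699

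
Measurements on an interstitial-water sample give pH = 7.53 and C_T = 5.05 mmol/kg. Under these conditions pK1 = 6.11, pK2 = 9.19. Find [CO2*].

[CO2*] = 0.181 mmol/kg

α₀ = 1 / (1 + K1/[H⁺] + K1K2/[H⁺]²) = 1 / (1 + 10^+1.42 + 10^-0.24)
   = 1 / (1 + 26.303 + 0.57544) = 1/27.878 = 0.03587
[CO2*] = α₀ × DIC = 0.03587 × 5.05 = 0.181 mmol/kg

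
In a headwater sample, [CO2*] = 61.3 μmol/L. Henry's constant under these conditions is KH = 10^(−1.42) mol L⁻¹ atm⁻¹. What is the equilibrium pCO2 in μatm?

pCO2 = 1610 μatm

KH = 10^(−1.42) = 3.802×10^-2 mol L⁻¹ atm⁻¹
pCO2 = [CO2*]/KH = 61.3×10^-6 / 3.802×10^-2 = 1.61×10^-3 atm = 1610 μatm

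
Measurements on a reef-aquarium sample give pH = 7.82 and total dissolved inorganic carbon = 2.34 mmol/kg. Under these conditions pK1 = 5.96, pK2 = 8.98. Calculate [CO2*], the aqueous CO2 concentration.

[CO2*] = 0.0298 mmol/kg

α₀ = 1 / (1 + K1/[H⁺] + K1K2/[H⁺]²) = 1 / (1 + 10^+1.86 + 10^+0.70)
   = 1 / (1 + 72.444 + 5.0119) = 1/78.455 = 0.01275
[CO2*] = α₀ × DIC = 0.01275 × 2.34 = 0.0298 mmol/kg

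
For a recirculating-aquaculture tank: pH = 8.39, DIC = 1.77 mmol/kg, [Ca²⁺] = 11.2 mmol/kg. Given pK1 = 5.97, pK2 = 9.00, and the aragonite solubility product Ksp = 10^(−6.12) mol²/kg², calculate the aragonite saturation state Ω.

Ω = 5.13

α₂ = 1 / (1 + [H⁺]/K2 + [H⁺]²/(K1K2)) = 1 / (1 + 10^+0.61 + 10^-1.81)
   = 1 / (1 + 4.0738 + 0.015488) = 1/5.0893 = 0.1965
[CO3²⁻] = α₂ × DIC = 0.1965 × 1.77 = 0.3478 mmol/kg
Ksp = 10^(−6.12) = 7.586×10^-7
Ω = [Ca²⁺][CO3²⁻]/Ksp = (11.2×10^-3)(3.478×10^-4) / 7.586×10^-7 = 5.13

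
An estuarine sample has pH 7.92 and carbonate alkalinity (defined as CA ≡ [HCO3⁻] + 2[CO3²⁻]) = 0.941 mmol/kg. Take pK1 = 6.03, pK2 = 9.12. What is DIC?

CA = [HCO3⁻] + 2[CO3²⁻] = (α₁ + 2α₂)·DIC
At pH 7.92: [H⁺]/K1 = 10^-1.89 = 0.012882, K2/[H⁺] = 10^-1.20 = 0.063096
α₁ = 1/(1 + 0.012882 + 0.063096) = 1/1.0760 = 0.9294; α₂ = α₁·K2/[H⁺] = 0.05864
α₁ + 2α₂ = 1.0467
DIC = CA / (α₁ + 2α₂) = 0.941 / 1.0467 = 0.899 mmol/kg

DIC = 0.899 mmol/kg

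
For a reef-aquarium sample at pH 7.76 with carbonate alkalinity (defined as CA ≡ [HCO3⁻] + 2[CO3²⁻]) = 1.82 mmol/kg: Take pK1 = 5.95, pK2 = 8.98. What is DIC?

DIC = 1.75 mmol/kg

CA = [HCO3⁻] + 2[CO3²⁻] = (α₁ + 2α₂)·DIC
At pH 7.76: [H⁺]/K1 = 10^-1.81 = 0.015488, K2/[H⁺] = 10^-1.22 = 0.060256
α₁ = 1/(1 + 0.015488 + 0.060256) = 1/1.0757 = 0.9296; α₂ = α₁·K2/[H⁺] = 0.05601
α₁ + 2α₂ = 1.0416
DIC = CA / (α₁ + 2α₂) = 1.82 / 1.0416 = 1.75 mmol/kg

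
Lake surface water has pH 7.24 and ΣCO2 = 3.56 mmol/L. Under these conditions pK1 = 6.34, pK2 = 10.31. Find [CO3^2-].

α₂ = 1 / (1 + [H⁺]/K2 + [H⁺]²/(K1K2)) = 1 / (1 + 10^+3.07 + 10^+2.17)
   = 1 / (1 + 1174.9 + 147.91) = 1/1323.8 = 0.0007554
[CO3²⁻] = α₂ × DIC = 0.0007554 × 3.56 = 0.00269 mmol/L = 2.69 μmol/L

[CO3²⁻] = 2.69 μmol/L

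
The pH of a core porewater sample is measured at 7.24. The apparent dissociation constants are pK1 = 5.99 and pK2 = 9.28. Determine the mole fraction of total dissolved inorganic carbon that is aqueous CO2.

α₀ = 1 / (1 + K1/[H⁺] + K1K2/[H⁺]²) = 1 / (1 + 10^+1.25 + 10^-0.79)
   = 1 / (1 + 17.783 + 0.16218) = 1/18.945 = 0.05278

α₀ = 0.0528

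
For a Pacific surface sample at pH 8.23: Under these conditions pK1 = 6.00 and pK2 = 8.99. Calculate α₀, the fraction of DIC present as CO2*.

α₀ = 0.00499

α₀ = 1 / (1 + K1/[H⁺] + K1K2/[H⁺]²) = 1 / (1 + 10^+2.23 + 10^+1.47)
   = 1 / (1 + 169.82 + 29.512) = 1/200.34 = 0.004992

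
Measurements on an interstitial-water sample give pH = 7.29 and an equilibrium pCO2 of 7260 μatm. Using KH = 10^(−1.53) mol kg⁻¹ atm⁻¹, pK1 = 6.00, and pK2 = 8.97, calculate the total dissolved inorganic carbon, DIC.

[CO2*] = KH · pCO2 = 10^(−1.53) × 7260×10^-6 = 2.143×10^-4 mol/kg
α₀ = 1/(1 + K1/[H⁺] + K1K2/[H⁺]²) = 1/(1 + 10^+1.29 + 10^-0.39) = 0.04783
DIC = [CO2*]/α₀ = 2.143×10^-4 / 0.04783 = 4.48 mmol/kg

DIC = 4.48 mmol/kg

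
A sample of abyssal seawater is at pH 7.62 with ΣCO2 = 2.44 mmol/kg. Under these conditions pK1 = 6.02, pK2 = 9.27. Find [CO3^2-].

α₂ = 1 / (1 + [H⁺]/K2 + [H⁺]²/(K1K2)) = 1 / (1 + 10^+1.65 + 10^+0.05)
   = 1 / (1 + 44.668 + 1.1220) = 1/46.790 = 0.02137
[CO3²⁻] = α₂ × DIC = 0.02137 × 2.44 = 0.0521 mmol/kg

[CO3²⁻] = 0.0521 mmol/kg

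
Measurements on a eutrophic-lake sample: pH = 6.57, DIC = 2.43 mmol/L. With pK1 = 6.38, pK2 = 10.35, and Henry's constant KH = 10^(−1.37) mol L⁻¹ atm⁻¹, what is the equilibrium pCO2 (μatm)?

α₀ = 1 / (1 + K1/[H⁺] + K1K2/[H⁺]²) = 1 / (1 + 10^+0.19 + 10^-3.59)
   = 1 / (1 + 1.5488 + 0.00025704) = 1/2.5491 = 0.3923
[CO2*] = α₀ × DIC = 0.3923 × 2.43 = 0.9533 mmol/L
pCO2 = [CO2*]/KH = 9.533×10^-4 / 4.266×10^-2 = 2.23×10^4 μatm

pCO2 = 2.23×10^4 μatm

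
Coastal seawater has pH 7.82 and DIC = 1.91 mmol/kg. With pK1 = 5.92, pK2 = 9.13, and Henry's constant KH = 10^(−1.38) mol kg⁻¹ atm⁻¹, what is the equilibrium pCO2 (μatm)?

α₀ = 1 / (1 + K1/[H⁺] + K1K2/[H⁺]²) = 1 / (1 + 10^+1.90 + 10^+0.59)
   = 1 / (1 + 79.433 + 3.8905) = 1/84.323 = 0.01186
[CO2*] = α₀ × DIC = 0.01186 × 1.91 = 0.02265 mmol/kg
pCO2 = [CO2*]/KH = 2.265×10^-5 / 4.169×10^-2 = 543 μatm

pCO2 = 543 μatm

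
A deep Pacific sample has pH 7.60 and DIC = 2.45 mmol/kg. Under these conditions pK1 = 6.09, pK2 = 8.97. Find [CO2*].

α₀ = 1 / (1 + K1/[H⁺] + K1K2/[H⁺]²) = 1 / (1 + 10^+1.51 + 10^+0.14)
   = 1 / (1 + 32.359 + 1.3804) = 1/34.740 = 0.02879
[CO2*] = α₀ × DIC = 0.02879 × 2.45 = 0.0705 mmol/kg

[CO2*] = 0.0705 mmol/kg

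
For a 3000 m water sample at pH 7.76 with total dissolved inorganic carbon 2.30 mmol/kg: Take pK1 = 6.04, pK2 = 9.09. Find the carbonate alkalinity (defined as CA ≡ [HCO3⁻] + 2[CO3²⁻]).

CA = [HCO3⁻] + 2[CO3²⁻] = (α₁ + 2α₂)·DIC
At pH 7.76: [H⁺]/K1 = 10^-1.72 = 0.019055, K2/[H⁺] = 10^-1.33 = 0.046774
α₁ = 1/(1 + 0.019055 + 0.046774) = 1/1.0658 = 0.9382; α₂ = α₁·K2/[H⁺] = 0.04388
α₁ + 2α₂ = 1.0260
CA = 1.0260 × 2.30 = 2.36 mmol/kg

CA = 2.36 mmol/kg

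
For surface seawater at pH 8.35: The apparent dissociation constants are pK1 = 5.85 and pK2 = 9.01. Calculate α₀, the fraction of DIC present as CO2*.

α₀ = 1 / (1 + K1/[H⁺] + K1K2/[H⁺]²) = 1 / (1 + 10^+2.50 + 10^+1.84)
   = 1 / (1 + 316.23 + 69.183) = 1/386.41 = 0.002588

α₀ = 0.00259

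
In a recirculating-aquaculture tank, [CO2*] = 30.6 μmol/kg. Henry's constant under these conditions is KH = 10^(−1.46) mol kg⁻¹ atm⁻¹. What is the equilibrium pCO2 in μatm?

pCO2 = 883 μatm

KH = 10^(−1.46) = 3.467×10^-2 mol kg⁻¹ atm⁻¹
pCO2 = [CO2*]/KH = 30.6×10^-6 / 3.467×10^-2 = 8.83×10^-4 atm = 883 μatm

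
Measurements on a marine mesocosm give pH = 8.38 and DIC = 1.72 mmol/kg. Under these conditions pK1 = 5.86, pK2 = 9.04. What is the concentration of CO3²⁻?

[CO3²⁻] = 0.308 mmol/kg

α₂ = 1 / (1 + [H⁺]/K2 + [H⁺]²/(K1K2)) = 1 / (1 + 10^+0.66 + 10^-1.86)
   = 1 / (1 + 4.5709 + 0.013804) = 1/5.5847 = 0.1791
[CO3²⁻] = α₂ × DIC = 0.1791 × 1.72 = 0.308 mmol/kg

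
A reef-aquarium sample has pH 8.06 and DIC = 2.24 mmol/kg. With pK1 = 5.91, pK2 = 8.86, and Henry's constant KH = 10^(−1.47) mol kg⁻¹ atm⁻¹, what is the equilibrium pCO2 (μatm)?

α₀ = 1 / (1 + K1/[H⁺] + K1K2/[H⁺]²) = 1 / (1 + 10^+2.15 + 10^+1.35)
   = 1 / (1 + 141.25 + 22.387) = 1/164.64 = 0.006074
[CO2*] = α₀ × DIC = 0.006074 × 2.24 = 0.01361 mmol/kg = 13.61 μmol/kg
pCO2 = [CO2*]/KH = 1.361×10^-5 / 3.388×10^-2 = 402 μatm

pCO2 = 402 μatm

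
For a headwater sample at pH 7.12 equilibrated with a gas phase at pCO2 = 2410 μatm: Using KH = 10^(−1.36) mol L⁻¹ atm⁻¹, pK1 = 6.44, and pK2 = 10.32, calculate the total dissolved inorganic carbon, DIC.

[CO2*] = KH · pCO2 = 10^(−1.36) × 2410×10^-6 = 1.052×10^-4 mol/L
α₀ = 1/(1 + K1/[H⁺] + K1K2/[H⁺]²) = 1/(1 + 10^+0.68 + 10^-2.52) = 0.1727
DIC = [CO2*]/α₀ = 1.052×10^-4 / 0.1727 = 0.609 mmol/L

DIC = 0.609 mmol/L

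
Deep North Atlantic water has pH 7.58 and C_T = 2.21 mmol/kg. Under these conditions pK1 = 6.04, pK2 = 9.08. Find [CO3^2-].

α₂ = 1 / (1 + [H⁺]/K2 + [H⁺]²/(K1K2)) = 1 / (1 + 10^+1.50 + 10^-0.04)
   = 1 / (1 + 31.623 + 0.91201) = 1/33.535 = 0.02982
[CO3²⁻] = α₂ × DIC = 0.02982 × 2.21 = 0.0659 mmol/kg

[CO3²⁻] = 0.0659 mmol/kg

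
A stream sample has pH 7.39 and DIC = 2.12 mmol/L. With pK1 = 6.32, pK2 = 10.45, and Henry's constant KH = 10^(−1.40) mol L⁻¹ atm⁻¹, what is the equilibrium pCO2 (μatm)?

pCO2 = 4170 μatm

α₀ = 1 / (1 + K1/[H⁺] + K1K2/[H⁺]²) = 1 / (1 + 10^+1.07 + 10^-1.99)
   = 1 / (1 + 11.749 + 0.010233) = 1/12.759 = 0.07837
[CO2*] = α₀ × DIC = 0.07837 × 2.12 = 0.1662 mmol/L
pCO2 = [CO2*]/KH = 1.662×10^-4 / 3.981×10^-2 = 4170 μatm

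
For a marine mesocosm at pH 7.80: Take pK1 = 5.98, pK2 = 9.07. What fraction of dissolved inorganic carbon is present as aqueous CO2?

α₀ = 1 / (1 + K1/[H⁺] + K1K2/[H⁺]²) = 1 / (1 + 10^+1.82 + 10^+0.55)
   = 1 / (1 + 66.069 + 3.5481) = 1/70.617 = 0.01416

α₀ = 0.0142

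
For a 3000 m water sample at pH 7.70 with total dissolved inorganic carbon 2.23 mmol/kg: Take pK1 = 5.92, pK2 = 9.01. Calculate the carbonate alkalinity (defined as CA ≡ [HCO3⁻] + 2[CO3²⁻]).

CA = 2.30 mmol/kg

CA = [HCO3⁻] + 2[CO3²⁻] = (α₁ + 2α₂)·DIC
At pH 7.70: [H⁺]/K1 = 10^-1.78 = 0.016596, K2/[H⁺] = 10^-1.31 = 0.048978
α₁ = 1/(1 + 0.016596 + 0.048978) = 1/1.0656 = 0.9385; α₂ = α₁·K2/[H⁺] = 0.04596
α₁ + 2α₂ = 1.0304
CA = 1.0304 × 2.23 = 2.30 mmol/kg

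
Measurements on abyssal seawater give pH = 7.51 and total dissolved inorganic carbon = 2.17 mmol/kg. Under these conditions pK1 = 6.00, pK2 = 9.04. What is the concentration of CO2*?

α₀ = 1 / (1 + K1/[H⁺] + K1K2/[H⁺]²) = 1 / (1 + 10^+1.51 + 10^-0.02)
   = 1 / (1 + 32.359 + 0.95499) = 1/34.314 = 0.02914
[CO2*] = α₀ × DIC = 0.02914 × 2.17 = 0.0632 mmol/kg

[CO2*] = 0.0632 mmol/kg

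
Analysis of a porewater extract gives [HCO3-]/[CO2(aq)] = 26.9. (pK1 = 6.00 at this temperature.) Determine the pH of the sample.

pH = 7.43

From K1 = [H⁺][HCO3-]/[CO2(aq)]:  pH = pK1 + log₁₀([HCO3-]/[CO2(aq)])
log₁₀(26.9) = +1.430
pH = 6.00 + (+1.430) = 7.43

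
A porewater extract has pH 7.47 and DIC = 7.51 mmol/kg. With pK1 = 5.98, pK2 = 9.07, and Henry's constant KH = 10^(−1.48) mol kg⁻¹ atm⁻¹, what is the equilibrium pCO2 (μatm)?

pCO2 = 6940 μatm

α₀ = 1 / (1 + K1/[H⁺] + K1K2/[H⁺]²) = 1 / (1 + 10^+1.49 + 10^-0.11)
   = 1 / (1 + 30.903 + 0.77625) = 1/32.679 = 0.03060
[CO2*] = α₀ × DIC = 0.03060 × 7.51 = 0.2298 mmol/kg
pCO2 = [CO2*]/KH = 2.298×10^-4 / 3.311×10^-2 = 6940 μatm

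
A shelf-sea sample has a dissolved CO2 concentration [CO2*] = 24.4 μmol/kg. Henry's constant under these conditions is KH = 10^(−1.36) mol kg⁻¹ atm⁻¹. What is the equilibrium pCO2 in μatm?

KH = 10^(−1.36) = 4.365×10^-2 mol kg⁻¹ atm⁻¹
pCO2 = [CO2*]/KH = 24.4×10^-6 / 4.365×10^-2 = 5.59×10^-4 atm = 559 μatm

pCO2 = 559 μatm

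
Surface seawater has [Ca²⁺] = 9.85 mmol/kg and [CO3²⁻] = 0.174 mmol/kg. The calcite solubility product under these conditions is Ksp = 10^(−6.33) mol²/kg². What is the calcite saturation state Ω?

Ω = 3.66

Ksp = 10^(−6.33) = 4.677×10^-7
Ω = [Ca²⁺][CO3²⁻]/Ksp = (9.85×10^-3)(0.174×10^-3) / 4.677×10^-7 = 3.66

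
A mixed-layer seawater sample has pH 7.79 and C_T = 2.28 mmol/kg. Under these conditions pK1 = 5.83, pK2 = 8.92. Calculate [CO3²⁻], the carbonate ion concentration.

α₂ = 1 / (1 + [H⁺]/K2 + [H⁺]²/(K1K2)) = 1 / (1 + 10^+1.13 + 10^-0.83)
   = 1 / (1 + 13.490 + 0.14791) = 1/14.638 = 0.06832
[CO3²⁻] = α₂ × DIC = 0.06832 × 2.28 = 0.156 mmol/kg

[CO3²⁻] = 0.156 mmol/kg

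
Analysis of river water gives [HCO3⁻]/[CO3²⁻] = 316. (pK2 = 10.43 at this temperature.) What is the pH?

pH = 7.93

From K2 = [H⁺][CO3²⁻]/[HCO3⁻]:  pH = pK2 − log₁₀([HCO3⁻]/[CO3²⁻])
log₁₀(316) = +2.500
pH = 10.43 − (+2.500) = 7.93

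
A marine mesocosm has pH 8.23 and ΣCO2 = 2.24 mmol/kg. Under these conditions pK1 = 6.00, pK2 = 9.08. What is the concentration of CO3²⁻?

α₂ = 1 / (1 + [H⁺]/K2 + [H⁺]²/(K1K2)) = 1 / (1 + 10^+0.85 + 10^-1.38)
   = 1 / (1 + 7.0795 + 0.041687) = 1/8.1211 = 0.1231
[CO3²⁻] = α₂ × DIC = 0.1231 × 2.24 = 0.276 mmol/kg

[CO3²⁻] = 0.276 mmol/kg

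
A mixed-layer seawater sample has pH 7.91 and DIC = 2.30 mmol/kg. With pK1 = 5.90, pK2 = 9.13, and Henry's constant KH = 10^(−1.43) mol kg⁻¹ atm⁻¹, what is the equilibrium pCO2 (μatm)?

α₀ = 1 / (1 + K1/[H⁺] + K1K2/[H⁺]²) = 1 / (1 + 10^+2.01 + 10^+0.79)
   = 1 / (1 + 102.33 + 6.1660) = 1/109.50 = 0.009133
[CO2*] = α₀ × DIC = 0.009133 × 2.30 = 0.02101 mmol/kg
pCO2 = [CO2*]/KH = 2.101×10^-5 / 3.715×10^-2 = 565 μatm

pCO2 = 565 μatm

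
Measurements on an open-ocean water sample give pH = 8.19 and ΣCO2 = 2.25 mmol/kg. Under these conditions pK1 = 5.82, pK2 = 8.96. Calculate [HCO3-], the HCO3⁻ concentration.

α₁ = 1 / (1 + [H⁺]/K1 + K2/[H⁺]) = 1 / (1 + 10^-2.37 + 10^-0.77)
   = 1 / (1 + 0.0042658 + 0.16982) = 1/1.1741 = 0.8517
[HCO3⁻] = α₁ × DIC = 0.8517 × 2.25 = 1.92 mmol/kg

[HCO3⁻] = 1.92 mmol/kg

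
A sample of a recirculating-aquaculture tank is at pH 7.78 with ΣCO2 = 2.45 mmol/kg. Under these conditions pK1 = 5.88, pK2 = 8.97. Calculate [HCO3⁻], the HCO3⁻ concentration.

α₁ = 1 / (1 + [H⁺]/K1 + K2/[H⁺]) = 1 / (1 + 10^-1.90 + 10^-1.19)
   = 1 / (1 + 0.012589 + 0.064565) = 1/1.0772 = 0.9284
[HCO3⁻] = α₁ × DIC = 0.9284 × 2.45 = 2.27 mmol/kg

[HCO3⁻] = 2.27 mmol/kg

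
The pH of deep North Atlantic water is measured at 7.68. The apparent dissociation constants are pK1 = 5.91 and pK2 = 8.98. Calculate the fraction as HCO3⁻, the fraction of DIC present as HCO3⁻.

α₁ = 1 / (1 + [H⁺]/K1 + K2/[H⁺]) = 1 / (1 + 10^-1.77 + 10^-1.30)
   = 1 / (1 + 0.016982 + 0.050119) = 1/1.0671 = 0.9371

α₁ = 0.937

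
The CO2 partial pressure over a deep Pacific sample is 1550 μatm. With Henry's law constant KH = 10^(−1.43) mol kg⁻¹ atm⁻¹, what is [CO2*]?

[CO2*] = 57.6 μmol/kg

KH = 10^(−1.43) = 3.715×10^-2 mol kg⁻¹ atm⁻¹
[CO2*] = KH · pCO2 = 3.715×10^-2 × 1550×10^-6 atm = 5.76×10^-5 mol/kg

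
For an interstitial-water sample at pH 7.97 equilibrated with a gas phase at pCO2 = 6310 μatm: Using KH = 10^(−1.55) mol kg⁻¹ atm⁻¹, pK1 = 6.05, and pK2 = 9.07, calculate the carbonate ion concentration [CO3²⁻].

[CO2*] = KH · pCO2 = 10^(−1.55) × 6310×10^-6 = 1.778×10^-4 mol/kg
α₀ = 1/(1 + K1/[H⁺] + K1K2/[H⁺]²) = 1/(1 + 10^+1.92 + 10^+0.82) = 0.01102
DIC = [CO2*]/α₀ = 1.778×10^-4 / 0.01102 = 16.14 mmol/kg
[CO3²⁻] = α₂·DIC; α₂ = 0.07278, so [CO3²⁻] = 0.07278 × 16.14 = 1.17 mmol/kg

[CO3²⁻] = 1.17 mmol/kg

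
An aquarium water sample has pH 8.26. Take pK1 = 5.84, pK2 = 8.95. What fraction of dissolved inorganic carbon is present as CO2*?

α₀ = 1 / (1 + K1/[H⁺] + K1K2/[H⁺]²) = 1 / (1 + 10^+2.42 + 10^+1.73)
   = 1 / (1 + 263.03 + 53.703) = 1/317.73 = 0.003147

α₀ = 0.00315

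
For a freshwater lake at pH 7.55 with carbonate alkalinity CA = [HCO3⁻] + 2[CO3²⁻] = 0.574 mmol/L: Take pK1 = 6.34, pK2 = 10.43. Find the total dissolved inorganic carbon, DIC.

CA = [HCO3⁻] + 2[CO3²⁻] = (α₁ + 2α₂)·DIC
At pH 7.55: [H⁺]/K1 = 10^-1.21 = 0.061660, K2/[H⁺] = 10^-2.88 = 0.0013183
α₁ = 1/(1 + 0.061660 + 0.0013183) = 1/1.0630 = 0.9408; α₂ = α₁·K2/[H⁺] = 0.001240
α₁ + 2α₂ = 0.9432
DIC = CA / (α₁ + 2α₂) = 0.574 / 0.9432 = 0.609 mmol/L

DIC = 0.609 mmol/L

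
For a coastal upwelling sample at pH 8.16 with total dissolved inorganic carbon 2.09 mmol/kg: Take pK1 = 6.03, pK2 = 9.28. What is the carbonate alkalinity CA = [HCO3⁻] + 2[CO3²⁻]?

CA = 2.22 mmol/kg

CA = [HCO3⁻] + 2[CO3²⁻] = (α₁ + 2α₂)·DIC
At pH 8.16: [H⁺]/K1 = 10^-2.13 = 0.0074131, K2/[H⁺] = 10^-1.12 = 0.075858
α₁ = 1/(1 + 0.0074131 + 0.075858) = 1/1.0833 = 0.9231; α₂ = α₁·K2/[H⁺] = 0.07003
α₁ + 2α₂ = 1.0632
CA = 1.0632 × 2.09 = 2.22 mmol/kg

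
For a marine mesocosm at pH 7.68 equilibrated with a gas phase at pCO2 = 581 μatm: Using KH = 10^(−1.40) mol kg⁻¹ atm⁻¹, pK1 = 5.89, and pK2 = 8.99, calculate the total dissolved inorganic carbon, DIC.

[CO2*] = KH · pCO2 = 10^(−1.40) × 581×10^-6 = 2.313×10^-5 mol/kg
α₀ = 1/(1 + K1/[H⁺] + K1K2/[H⁺]²) = 1/(1 + 10^+1.79 + 10^+0.48) = 0.01523
DIC = [CO2*]/α₀ = 2.313×10^-5 / 0.01523 = 1.52 mmol/kg

DIC = 1.52 mmol/kg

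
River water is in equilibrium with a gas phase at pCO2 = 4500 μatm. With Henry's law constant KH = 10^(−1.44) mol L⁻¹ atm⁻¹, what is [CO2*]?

[CO2*] = 163 μmol/L

KH = 10^(−1.44) = 3.631×10^-2 mol L⁻¹ atm⁻¹
[CO2*] = KH · pCO2 = 3.631×10^-2 × 4500×10^-6 atm = 1.63×10^-4 mol/L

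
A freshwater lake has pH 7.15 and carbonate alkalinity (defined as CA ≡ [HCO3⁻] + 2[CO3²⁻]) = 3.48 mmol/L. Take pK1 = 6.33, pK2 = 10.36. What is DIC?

CA = [HCO3⁻] + 2[CO3²⁻] = (α₁ + 2α₂)·DIC
At pH 7.15: [H⁺]/K1 = 10^-0.82 = 0.15136, K2/[H⁺] = 10^-3.21 = 0.00061660
α₁ = 1/(1 + 0.15136 + 0.00061660) = 1/1.1520 = 0.8681; α₂ = α₁·K2/[H⁺] = 0.0005353
α₁ + 2α₂ = 0.8691
DIC = CA / (α₁ + 2α₂) = 3.48 / 0.8691 = 4.00 mmol/L

DIC = 4.00 mmol/L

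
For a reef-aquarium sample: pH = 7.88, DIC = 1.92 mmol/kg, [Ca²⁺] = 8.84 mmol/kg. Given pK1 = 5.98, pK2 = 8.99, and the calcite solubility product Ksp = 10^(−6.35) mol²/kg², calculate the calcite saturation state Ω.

α₂ = 1 / (1 + [H⁺]/K2 + [H⁺]²/(K1K2)) = 1 / (1 + 10^+1.11 + 10^-0.79)
   = 1 / (1 + 12.882 + 0.16218) = 1/14.045 = 0.07120
[CO3²⁻] = α₂ × DIC = 0.07120 × 1.92 = 0.1367 mmol/kg
Ksp = 10^(−6.35) = 4.467×10^-7
Ω = [Ca²⁺][CO3²⁻]/Ksp = (8.84×10^-3)(1.367×10^-4) / 4.467×10^-7 = 2.71

Ω = 2.71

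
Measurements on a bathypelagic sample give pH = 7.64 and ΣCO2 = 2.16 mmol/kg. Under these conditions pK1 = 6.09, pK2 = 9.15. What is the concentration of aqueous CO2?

[CO2*] = 0.0575 mmol/kg

α₀ = 1 / (1 + K1/[H⁺] + K1K2/[H⁺]²) = 1 / (1 + 10^+1.55 + 10^+0.04)
   = 1 / (1 + 35.481 + 1.0965) = 1/37.578 = 0.02661
[CO2*] = α₀ × DIC = 0.02661 × 2.16 = 0.0575 mmol/kg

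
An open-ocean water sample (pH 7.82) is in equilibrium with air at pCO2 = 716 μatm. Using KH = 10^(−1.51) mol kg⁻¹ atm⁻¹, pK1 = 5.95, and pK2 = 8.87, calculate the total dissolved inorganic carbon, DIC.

DIC = 1.81 mmol/kg

[CO2*] = KH · pCO2 = 10^(−1.51) × 716×10^-6 = 2.213×10^-5 mol/kg
α₀ = 1/(1 + K1/[H⁺] + K1K2/[H⁺]²) = 1/(1 + 10^+1.87 + 10^+0.82) = 0.01223
DIC = [CO2*]/α₀ = 2.213×10^-5 / 0.01223 = 1.81 mmol/kg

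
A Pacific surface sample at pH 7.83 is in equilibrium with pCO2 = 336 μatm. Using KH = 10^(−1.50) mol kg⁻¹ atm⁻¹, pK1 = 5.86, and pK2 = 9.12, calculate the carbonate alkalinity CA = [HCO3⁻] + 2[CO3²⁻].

CA = 1.09 mmol/kg

[CO2*] = KH · pCO2 = 10^(−1.50) × 336×10^-6 = 1.063×10^-5 mol/kg
α₀ = 1/(1 + K1/[H⁺] + K1K2/[H⁺]²) = 1/(1 + 10^+1.97 + 10^+0.68) = 0.01009
DIC = [CO2*]/α₀ = 1.063×10^-5 / 0.01009 = 1.053 mmol/kg
CA = (α₁ + 2α₂)·DIC = (0.9416 + 2×0.04829) × 1.053 = 1.09 mmol/kg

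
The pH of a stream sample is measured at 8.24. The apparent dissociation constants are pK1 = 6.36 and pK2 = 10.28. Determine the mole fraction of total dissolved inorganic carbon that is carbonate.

α₂ = 1 / (1 + [H⁺]/K2 + [H⁺]²/(K1K2)) = 1 / (1 + 10^+2.04 + 10^+0.16)
   = 1 / (1 + 109.65 + 1.4454) = 1/112.09 = 0.008921

α₂ = 0.00892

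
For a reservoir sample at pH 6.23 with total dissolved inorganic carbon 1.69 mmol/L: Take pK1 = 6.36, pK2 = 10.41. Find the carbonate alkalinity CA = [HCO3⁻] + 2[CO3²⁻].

CA = [HCO3⁻] + 2[CO3²⁻] = (α₁ + 2α₂)·DIC
At pH 6.23: [H⁺]/K1 = 10^0.13 = 1.3490, K2/[H⁺] = 10^-4.18 = 6.6069×10^-5
α₁ = 1/(1 + 1.3490 + 6.6069×10^-5) = 1/2.3490 = 0.4257; α₂ = α₁·K2/[H⁺] = 2.813×10^-5
α₁ + 2α₂ = 0.4258
CA = 0.4258 × 1.69 = 0.720 mmol/L

CA = 0.720 mmol/L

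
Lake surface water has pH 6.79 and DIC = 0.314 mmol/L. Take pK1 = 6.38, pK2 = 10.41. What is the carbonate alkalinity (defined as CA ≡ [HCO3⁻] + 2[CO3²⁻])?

CA = 0.226 mmol/L

CA = [HCO3⁻] + 2[CO3²⁻] = (α₁ + 2α₂)·DIC
At pH 6.79: [H⁺]/K1 = 10^-0.41 = 0.38905, K2/[H⁺] = 10^-3.62 = 0.00023988
α₁ = 1/(1 + 0.38905 + 0.00023988) = 1/1.3893 = 0.7198; α₂ = α₁·K2/[H⁺] = 0.0001727
α₁ + 2α₂ = 0.7201
CA = 0.7201 × 0.314 = 0.226 mmol/L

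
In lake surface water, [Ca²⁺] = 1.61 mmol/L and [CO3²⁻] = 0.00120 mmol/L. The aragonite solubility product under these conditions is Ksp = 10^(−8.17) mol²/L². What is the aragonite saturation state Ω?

Ω = 0.286

Ksp = 10^(−8.17) = 6.761×10^-9
Ω = [Ca²⁺][CO3²⁻]/Ksp = (1.61×10^-3)(0.00120×10^-3) / 6.761×10^-9 = 0.286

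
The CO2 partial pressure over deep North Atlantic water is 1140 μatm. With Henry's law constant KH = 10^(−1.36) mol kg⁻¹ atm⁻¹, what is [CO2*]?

KH = 10^(−1.36) = 4.365×10^-2 mol kg⁻¹ atm⁻¹
[CO2*] = KH · pCO2 = 4.365×10^-2 × 1140×10^-6 atm = 4.98×10^-5 mol/kg

[CO2*] = 49.8 μmol/kg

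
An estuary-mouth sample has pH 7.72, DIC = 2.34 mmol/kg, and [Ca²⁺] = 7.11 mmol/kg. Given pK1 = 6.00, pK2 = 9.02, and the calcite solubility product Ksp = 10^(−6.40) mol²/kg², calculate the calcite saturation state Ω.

Ω = 1.96

α₂ = 1 / (1 + [H⁺]/K2 + [H⁺]²/(K1K2)) = 1 / (1 + 10^+1.30 + 10^-0.42)
   = 1 / (1 + 19.953 + 0.38019) = 1/21.333 = 0.04688
[CO3²⁻] = α₂ × DIC = 0.04688 × 2.34 = 0.1097 mmol/kg
Ksp = 10^(−6.40) = 3.981×10^-7
Ω = [Ca²⁺][CO3²⁻]/Ksp = (7.11×10^-3)(1.097×10^-4) / 3.981×10^-7 = 1.96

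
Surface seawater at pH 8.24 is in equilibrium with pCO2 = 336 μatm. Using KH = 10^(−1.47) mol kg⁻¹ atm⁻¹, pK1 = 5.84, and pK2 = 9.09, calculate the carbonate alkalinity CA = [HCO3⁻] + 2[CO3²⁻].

CA = 3.67 mmol/kg

[CO2*] = KH · pCO2 = 10^(−1.47) × 336×10^-6 = 1.139×10^-5 mol/kg
α₀ = 1/(1 + K1/[H⁺] + K1K2/[H⁺]²) = 1/(1 + 10^+2.40 + 10^+1.55) = 0.003476
DIC = [CO2*]/α₀ = 1.139×10^-5 / 0.003476 = 3.275 mmol/kg
CA = (α₁ + 2α₂)·DIC = (0.8732 + 2×0.1233) × 3.275 = 3.67 mmol/kg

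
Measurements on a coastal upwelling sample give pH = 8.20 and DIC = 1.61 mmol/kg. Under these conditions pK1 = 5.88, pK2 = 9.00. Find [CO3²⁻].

[CO3²⁻] = 0.219 mmol/kg

α₂ = 1 / (1 + [H⁺]/K2 + [H⁺]²/(K1K2)) = 1 / (1 + 10^+0.80 + 10^-1.52)
   = 1 / (1 + 6.3096 + 0.030200) = 1/7.3398 = 0.1362
[CO3²⁻] = α₂ × DIC = 0.1362 × 1.61 = 0.219 mmol/kg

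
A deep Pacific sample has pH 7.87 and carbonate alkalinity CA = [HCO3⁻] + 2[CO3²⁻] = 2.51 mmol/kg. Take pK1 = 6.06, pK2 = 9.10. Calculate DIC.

DIC = 2.41 mmol/kg

CA = [HCO3⁻] + 2[CO3²⁻] = (α₁ + 2α₂)·DIC
At pH 7.87: [H⁺]/K1 = 10^-1.81 = 0.015488, K2/[H⁺] = 10^-1.23 = 0.058884
α₁ = 1/(1 + 0.015488 + 0.058884) = 1/1.0744 = 0.9308; α₂ = α₁·K2/[H⁺] = 0.05481
α₁ + 2α₂ = 1.0404
DIC = CA / (α₁ + 2α₂) = 2.51 / 1.0404 = 2.41 mmol/kg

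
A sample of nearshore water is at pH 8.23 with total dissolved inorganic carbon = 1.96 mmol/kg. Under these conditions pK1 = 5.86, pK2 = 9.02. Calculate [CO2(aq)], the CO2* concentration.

[CO2*] = 7.17 μmol/kg

α₀ = 1 / (1 + K1/[H⁺] + K1K2/[H⁺]²) = 1 / (1 + 10^+2.37 + 10^+1.58)
   = 1 / (1 + 234.42 + 38.019) = 1/273.44 = 0.003657
[CO2*] = α₀ × DIC = 0.003657 × 1.96 = 0.00717 mmol/kg = 7.17 μmol/kg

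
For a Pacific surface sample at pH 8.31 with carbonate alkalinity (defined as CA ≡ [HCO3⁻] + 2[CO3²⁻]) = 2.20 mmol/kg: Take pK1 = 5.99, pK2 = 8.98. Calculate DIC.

CA = [HCO3⁻] + 2[CO3²⁻] = (α₁ + 2α₂)·DIC
At pH 8.31: [H⁺]/K1 = 10^-2.32 = 0.0047863, K2/[H⁺] = 10^-0.67 = 0.21380
α₁ = 1/(1 + 0.0047863 + 0.21380) = 1/1.2186 = 0.8206; α₂ = α₁·K2/[H⁺] = 0.1754
α₁ + 2α₂ = 1.1715
DIC = CA / (α₁ + 2α₂) = 2.20 / 1.1715 = 1.88 mmol/kg

DIC = 1.88 mmol/kg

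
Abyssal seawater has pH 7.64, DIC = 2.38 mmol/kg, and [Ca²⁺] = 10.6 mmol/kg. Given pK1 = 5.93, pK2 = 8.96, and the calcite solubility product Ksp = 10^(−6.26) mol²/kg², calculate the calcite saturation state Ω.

Ω = 2.06

α₂ = 1 / (1 + [H⁺]/K2 + [H⁺]²/(K1K2)) = 1 / (1 + 10^+1.32 + 10^-0.39)
   = 1 / (1 + 20.893 + 0.40738) = 1/22.300 = 0.04484
[CO3²⁻] = α₂ × DIC = 0.04484 × 2.38 = 0.1067 mmol/kg
Ksp = 10^(−6.26) = 5.495×10^-7
Ω = [Ca²⁺][CO3²⁻]/Ksp = (10.6×10^-3)(1.067×10^-4) / 5.495×10^-7 = 2.06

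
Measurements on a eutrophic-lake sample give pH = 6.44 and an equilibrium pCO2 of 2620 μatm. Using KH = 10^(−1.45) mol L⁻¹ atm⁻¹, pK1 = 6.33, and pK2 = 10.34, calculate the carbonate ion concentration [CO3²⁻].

[CO3²⁻] = 0.0151 μmol/L

[CO2*] = KH · pCO2 = 10^(−1.45) × 2620×10^-6 = 9.296×10^-5 mol/L
α₀ = 1/(1 + K1/[H⁺] + K1K2/[H⁺]²) = 1/(1 + 10^+0.11 + 10^-3.79) = 0.4370
DIC = [CO2*]/α₀ = 9.296×10^-5 / 0.4370 = 0.2127 mmol/L
[CO3²⁻] = α₂·DIC; α₂ = 7.087×10^-5, so [CO3²⁻] = 7.087×10^-5 × 0.2127 = 1.51×10^-5 mmol/L = 0.0151 μmol/L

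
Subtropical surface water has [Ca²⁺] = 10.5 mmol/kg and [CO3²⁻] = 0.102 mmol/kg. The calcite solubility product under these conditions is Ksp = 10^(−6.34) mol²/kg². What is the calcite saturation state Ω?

Ω = 2.34

Ksp = 10^(−6.34) = 4.571×10^-7
Ω = [Ca²⁺][CO3²⁻]/Ksp = (10.5×10^-3)(0.102×10^-3) / 4.571×10^-7 = 2.34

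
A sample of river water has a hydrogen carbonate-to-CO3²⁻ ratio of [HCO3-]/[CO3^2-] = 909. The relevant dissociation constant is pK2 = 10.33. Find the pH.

From K2 = [H⁺][CO3^2-]/[HCO3-]:  pH = pK2 − log₁₀([HCO3-]/[CO3^2-])
log₁₀(909) = +2.959
pH = 10.33 − (+2.959) = 7.37

pH = 7.37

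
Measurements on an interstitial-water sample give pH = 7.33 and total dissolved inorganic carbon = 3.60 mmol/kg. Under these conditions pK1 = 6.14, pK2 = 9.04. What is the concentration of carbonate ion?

[CO3²⁻] = 0.0648 mmol/kg

α₂ = 1 / (1 + [H⁺]/K2 + [H⁺]²/(K1K2)) = 1 / (1 + 10^+1.71 + 10^+0.52)
   = 1 / (1 + 51.286 + 3.3113) = 1/55.597 = 0.01799
[CO3²⁻] = α₂ × DIC = 0.01799 × 3.60 = 0.0648 mmol/kg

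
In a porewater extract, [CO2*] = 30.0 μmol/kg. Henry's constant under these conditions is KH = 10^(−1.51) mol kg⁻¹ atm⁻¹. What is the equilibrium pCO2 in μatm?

KH = 10^(−1.51) = 3.090×10^-2 mol kg⁻¹ atm⁻¹
pCO2 = [CO2*]/KH = 30.0×10^-6 / 3.090×10^-2 = 9.71×10^-4 atm = 971 μatm

pCO2 = 971 μatm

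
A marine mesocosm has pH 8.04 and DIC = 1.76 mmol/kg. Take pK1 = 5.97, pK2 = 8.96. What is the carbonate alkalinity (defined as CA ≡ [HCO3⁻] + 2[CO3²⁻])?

CA = 1.93 mmol/kg

CA = [HCO3⁻] + 2[CO3²⁻] = (α₁ + 2α₂)·DIC
At pH 8.04: [H⁺]/K1 = 10^-2.07 = 0.0085114, K2/[H⁺] = 10^-0.92 = 0.12023
α₁ = 1/(1 + 0.0085114 + 0.12023) = 1/1.1287 = 0.8859; α₂ = α₁·K2/[H⁺] = 0.1065
α₁ + 2α₂ = 1.0990
CA = 1.0990 × 1.76 = 1.93 mmol/kg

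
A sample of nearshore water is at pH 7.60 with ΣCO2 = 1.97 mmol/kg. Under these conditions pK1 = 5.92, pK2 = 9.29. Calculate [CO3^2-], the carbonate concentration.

α₂ = 1 / (1 + [H⁺]/K2 + [H⁺]²/(K1K2)) = 1 / (1 + 10^+1.69 + 10^+0.01)
   = 1 / (1 + 48.978 + 1.0233) = 1/51.001 = 0.01961
[CO3²⁻] = α₂ × DIC = 0.01961 × 1.97 = 0.0386 mmol/kg

[CO3²⁻] = 0.0386 mmol/kg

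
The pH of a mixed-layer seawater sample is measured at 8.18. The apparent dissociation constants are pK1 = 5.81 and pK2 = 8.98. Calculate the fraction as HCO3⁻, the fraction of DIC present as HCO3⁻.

α₁ = 1 / (1 + [H⁺]/K1 + K2/[H⁺]) = 1 / (1 + 10^-2.37 + 10^-0.80)
   = 1 / (1 + 0.0042658 + 0.15849) = 1/1.1628 = 0.8600

α₁ = 0.860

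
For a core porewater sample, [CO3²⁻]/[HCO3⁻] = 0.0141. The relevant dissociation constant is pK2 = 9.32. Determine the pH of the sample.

pH = 7.47

From K2 = [H⁺][CO3²⁻]/[HCO3⁻]:  pH = pK2 + log₁₀([CO3²⁻]/[HCO3⁻])
log₁₀(0.0141) = -1.851
pH = 9.32 + (-1.851) = 7.47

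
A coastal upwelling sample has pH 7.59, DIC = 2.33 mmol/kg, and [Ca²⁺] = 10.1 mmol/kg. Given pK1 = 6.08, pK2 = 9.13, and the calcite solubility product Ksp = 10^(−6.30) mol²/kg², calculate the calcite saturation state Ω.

α₂ = 1 / (1 + [H⁺]/K2 + [H⁺]²/(K1K2)) = 1 / (1 + 10^+1.54 + 10^+0.03)
   = 1 / (1 + 34.674 + 1.0715) = 1/36.745 = 0.02721
[CO3²⁻] = α₂ × DIC = 0.02721 × 2.33 = 0.06341 mmol/kg
Ksp = 10^(−6.30) = 5.012×10^-7
Ω = [Ca²⁺][CO3²⁻]/Ksp = (10.1×10^-3)(6.341×10^-5) / 5.012×10^-7 = 1.28

Ω = 1.28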